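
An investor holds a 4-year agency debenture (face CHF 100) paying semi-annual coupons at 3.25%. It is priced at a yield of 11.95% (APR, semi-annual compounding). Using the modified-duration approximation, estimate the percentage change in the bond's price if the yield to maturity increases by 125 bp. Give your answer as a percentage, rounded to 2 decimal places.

Periodic yield y = 0.05975. Modified duration first:
  t   CF        PV=CF/(1+0.05975)^t    t·PV
  1        1.625         1.5334         1.5334
  2        1.625         1.4469         2.8939
  3        1.625         1.3653         4.0960
  4        1.625         1.2884         5.1535
  5        1.625         1.2157         6.0786
  6        1.625         1.1472         6.8831
  7        1.625         1.0825         7.5775
  8      101.625        63.8812       511.0497
  Σ                     72.9606       545.2657
P = 72.9606; D_Mac = 7.47342 half-year periods = 3.73671 yrs; D_mod = 3.73671/(1+0.05975) = 3.52603 yrs.
ΔP/P ≈ -D_mod · Δy = -3.52603 × (+0.0125) = -0.044075 = -4.4075%.

-4.41%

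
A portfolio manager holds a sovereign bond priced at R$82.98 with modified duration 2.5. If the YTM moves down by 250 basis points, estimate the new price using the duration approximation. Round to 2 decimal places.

R$88.17

Duration approximation: ΔP/P ≈ -D_mod · Δy = -2.5 × (-0.025) = +0.062500.
New price ≈ 82.98 × (1 + 0.062500) = 88.16625.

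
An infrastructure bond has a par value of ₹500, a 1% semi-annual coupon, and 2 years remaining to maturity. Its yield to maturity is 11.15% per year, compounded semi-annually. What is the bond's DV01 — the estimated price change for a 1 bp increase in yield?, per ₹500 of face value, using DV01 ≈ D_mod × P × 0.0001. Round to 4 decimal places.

Periodic yield y = 0.05575.
  t   CF        PV=CF/(1+0.05575)^t    t·PV
  1         2.50         2.3680         2.3680
  2         2.50         2.2429         4.4859
  3         2.50         2.1245         6.3735
  4       502.50       404.4750     1,617.9001
  Σ                    411.2104     1,631.1274
P = 411.2104; D_Mac = 3.96665 half-year periods = 1.98332 yrs; D_mod = 1.87859 yrs.
DV01 ≈ 1.87859 × 411.2104 × 0.0001 = 0.077250.

₹0.0772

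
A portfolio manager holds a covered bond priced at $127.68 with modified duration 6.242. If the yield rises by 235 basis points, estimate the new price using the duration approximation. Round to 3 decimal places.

$108.951

Duration approximation: ΔP/P ≈ -D_mod · Δy = -6.242 × (+0.0235) = -0.146687.
New price ≈ 127.68 × (1 - 0.146687) = 108.95100384.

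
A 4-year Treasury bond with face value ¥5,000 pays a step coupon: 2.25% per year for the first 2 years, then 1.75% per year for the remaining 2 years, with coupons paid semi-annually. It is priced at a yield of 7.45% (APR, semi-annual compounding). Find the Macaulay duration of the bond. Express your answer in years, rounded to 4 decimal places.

Periodic yield y = 0.03725. Discount each cash flow and weight by its period:
  t   CF        PV=CF/(1+0.03725)^t    t·PV
  1        56.25        54.2299        54.2299
  2        56.25        52.2824       104.5648
  3        56.25        50.4048       151.2145
  4        56.25        48.5947       194.3787
  5        43.75        36.4385       182.1926
  6        43.75        35.1299       210.7796
  7        43.75        33.8683       237.0784
  8     5,043.75     3,764.3154    30,114.5232
  Σ                  4,075.2641    31,248.9619
Price P = Σ PV = 4,075.2641.
Macaulay duration = Σ(t·PV) / P = 31,248.9619 / 4,075.2641 = 7.66796 half-year periods.
In years: 7.66796 / 2 = 3.83398 years.

3.8340 years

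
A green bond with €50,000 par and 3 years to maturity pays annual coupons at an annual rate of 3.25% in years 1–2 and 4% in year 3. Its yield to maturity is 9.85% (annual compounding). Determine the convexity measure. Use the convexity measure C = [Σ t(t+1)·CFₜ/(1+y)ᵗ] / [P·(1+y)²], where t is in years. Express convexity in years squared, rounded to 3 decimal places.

9.494

With y = 0.0985:
  t   CF        PV=CF/(1+0.0985)^t    t·PV        t(t+1)·PV
  1     1,625.00     1,479.2899     1,479.2899       2,958.5799
  2     1,625.00     1,346.6454     2,693.2907       8,079.8722
  3    52,000.00    39,228.6317   117,685.8950     470,743.5801
  Σ                 42,054.5670   121,858.4757     481,782.0322
P = 42,054.5670.
Convexity = Σ t(t+1)·PV / [P·(1+y)²] = 481,782.0322 / (42,054.5670 × 1.206702) = 9.49374.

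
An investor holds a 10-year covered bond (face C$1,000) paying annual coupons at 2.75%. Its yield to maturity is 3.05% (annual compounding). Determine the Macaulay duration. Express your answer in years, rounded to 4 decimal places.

8.8601 years

Periodic yield y = 0.0305. Discount each cash flow and weight by its year:
  t   CF        PV=CF/(1+0.0305)^t    t·PV
  1        27.50        26.6861        26.6861
  2        27.50        25.8962        51.7925
  3        27.50        25.1298        75.3893
  4        27.50        24.3860        97.5440
  5        27.50        23.6642       118.3212
  6        27.50        22.9639       137.7831
  7        27.50        22.2842       155.9893
  8        27.50        21.6246       172.9971
  9        27.50        20.9846       188.8614
  10    1,027.50       760.8549     7,608.5495
  Σ                    974.4746     8,633.9135
Price P = Σ PV = 974.4746.
Macaulay duration = Σ(t·PV) / P = 8,633.9135 / 974.4746 = 8.86007 years.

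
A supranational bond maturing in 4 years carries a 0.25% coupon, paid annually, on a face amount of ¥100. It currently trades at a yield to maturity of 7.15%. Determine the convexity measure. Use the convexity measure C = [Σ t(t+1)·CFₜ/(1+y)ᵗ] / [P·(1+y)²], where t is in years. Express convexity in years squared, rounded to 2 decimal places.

With y = 0.0715:
  t   CF        PV=CF/(1+0.0715)^t    t·PV        t(t+1)·PV
  1         0.25         0.2333         0.2333           0.4666
  2         0.25         0.2177         0.4355           1.3065
  3         0.25         0.2032         0.6097           2.4386
  4       100.25        76.0529       304.2115       1,521.0577
  Σ                     76.7072       305.4900       1,525.2694
P = 76.7072.
Convexity = Σ t(t+1)·PV / [P·(1+y)²] = 1,525.2694 / (76.7072 × 1.148112) = 17.31914.

17.32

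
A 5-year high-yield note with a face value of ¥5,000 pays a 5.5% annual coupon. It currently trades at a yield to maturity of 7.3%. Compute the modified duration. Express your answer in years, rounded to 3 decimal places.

Periodic yield y = 0.073. First find Macaulay duration:
  t   CF        PV=CF/(1+0.073)^t    t·PV
  1       275.00       256.2908       256.2908
  2       275.00       238.8544       477.7088
  3       275.00       222.6043       667.8129
  4       275.00       207.4597       829.8389
  5     5,275.00     3,708.7184    18,543.5918
  Σ                  4,633.9276    20,775.2432
P = 4,633.9276; Macaulay duration = 20,775.2432 / 4,633.9276 = 4.48329 years.
Modified duration = D_Mac / (1 + y) = 4.48329 / 1.073 = 4.17828 years.

4.178 years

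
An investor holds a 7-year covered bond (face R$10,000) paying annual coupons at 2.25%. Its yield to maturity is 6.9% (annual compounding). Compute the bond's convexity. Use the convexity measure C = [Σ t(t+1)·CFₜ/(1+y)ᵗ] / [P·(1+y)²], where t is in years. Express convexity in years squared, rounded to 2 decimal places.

With y = 0.069:
  t   CF        PV=CF/(1+0.069)^t    t·PV        t(t+1)·PV
  1       225.00       210.4771       210.4771         420.9542
  2       225.00       196.8916       393.7831       1,181.3494
  3       225.00       184.1829       552.5488       2,210.1953
  4       225.00       172.2946       689.1784       3,445.8922
  5       225.00       161.1736       805.8682       4,835.2090
  6       225.00       150.7705       904.6228       6,332.3597
  7    10,225.00     6,409.4296    44,866.0070     358,928.0564
  Σ                  7,485.2199    48,422.4855     377,354.0161
P = 7,485.2199.
Convexity = Σ t(t+1)·PV / [P·(1+y)²] = 377,354.0161 / (7,485.2199 × 1.142761) = 44.11528.

44.12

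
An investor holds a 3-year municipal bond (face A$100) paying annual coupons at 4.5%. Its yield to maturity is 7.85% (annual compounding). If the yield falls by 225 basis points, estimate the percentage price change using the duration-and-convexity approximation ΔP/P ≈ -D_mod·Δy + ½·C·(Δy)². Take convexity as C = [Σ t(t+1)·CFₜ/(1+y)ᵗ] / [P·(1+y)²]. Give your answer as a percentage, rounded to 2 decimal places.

With y = 0.0785:
  t   CF        PV=CF/(1+0.0785)^t    t·PV        t(t+1)·PV
  1         4.50         4.1725         4.1725           8.3449
  2         4.50         3.8688         7.7375          23.2126
  3       104.50        83.3021       249.9062         999.6250
  Σ                     91.3433       261.8162       1,031.1825
P = 91.3433; D_Mac = 2.86629 yrs; D_mod = 2.65766 yrs; C = 9.70551.
Duration effect: -2.65766 × (-0.0225) = +0.059797
Convexity effect: 0.5 × 9.70551 × (-0.0225)² = +0.0024567
ΔP/P ≈ +0.059797 + 0.0024567 = +0.062254 = +6.2254%.

+6.23%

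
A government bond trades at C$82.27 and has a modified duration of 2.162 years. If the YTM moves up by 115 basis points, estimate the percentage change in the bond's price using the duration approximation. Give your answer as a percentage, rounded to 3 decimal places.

-2.486%

Duration approximation: ΔP/P ≈ -D_mod · Δy = -2.162 × (+0.0115) = -0.024863.
As a percentage: -2.4863%.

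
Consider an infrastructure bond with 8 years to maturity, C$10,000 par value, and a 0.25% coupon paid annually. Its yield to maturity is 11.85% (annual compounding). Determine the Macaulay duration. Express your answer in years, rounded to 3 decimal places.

Periodic yield y = 0.1185. Discount each cash flow and weight by its year:
  t   CF        PV=CF/(1+0.1185)^t    t·PV
  1        25.00        22.3514        22.3514
  2        25.00        19.9833        39.9667
  3        25.00        17.8662        53.5986
  4        25.00        15.9734        63.8934
  5        25.00        14.2810        71.4052
  6        25.00        12.7680        76.6082
  7        25.00        11.4153        79.9072
  8    10,025.00     4,092.5734    32,740.5869
  Σ                  4,207.2120    33,148.3177
Price P = Σ PV = 4,207.2120.
Macaulay duration = Σ(t·PV) / P = 33,148.3177 / 4,207.2120 = 7.87893 years.

7.879 years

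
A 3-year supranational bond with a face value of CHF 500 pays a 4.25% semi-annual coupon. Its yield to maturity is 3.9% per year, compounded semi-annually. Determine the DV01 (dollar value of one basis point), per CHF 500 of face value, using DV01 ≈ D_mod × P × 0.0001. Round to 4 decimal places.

CHF 0.1411

Periodic yield y = 0.0195.
  t   CF        PV=CF/(1+0.0195)^t    t·PV
  1       10.625        10.4218        10.4218
  2       10.625        10.2224        20.4449
  3       10.625        10.0269        30.0807
  4       10.625         9.8351        39.3405
  5       10.625         9.6470        48.2351
  6      510.625       454.7563     2,728.5376
  Σ                    504.9095     2,877.0606
P = 504.9095; D_Mac = 5.69817 half-year periods = 2.84909 yrs; D_mod = 2.79459 yrs.
DV01 ≈ 2.79459 × 504.9095 × 0.0001 = 0.141102.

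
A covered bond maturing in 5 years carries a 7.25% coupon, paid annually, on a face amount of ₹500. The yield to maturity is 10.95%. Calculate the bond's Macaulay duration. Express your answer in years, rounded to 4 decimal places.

4.3140 years

Periodic yield y = 0.1095. Discount each cash flow and weight by its year:
  t   CF        PV=CF/(1+0.1095)^t    t·PV
  1        36.25        32.6724        32.6724
  2        36.25        29.4478        58.8957
  3        36.25        26.5415        79.6246
  4        36.25        23.9221        95.6883
  5       536.25       318.9560     1,594.7800
  Σ                    431.5398     1,861.6609
Price P = Σ PV = 431.5398.
Macaulay duration = Σ(t·PV) / P = 1,861.6609 / 431.5398 = 4.31400 years.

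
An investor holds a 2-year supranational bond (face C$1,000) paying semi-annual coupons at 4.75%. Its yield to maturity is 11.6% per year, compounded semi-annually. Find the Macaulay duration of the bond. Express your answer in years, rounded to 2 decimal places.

Periodic yield y = 0.058. Discount each cash flow and weight by its period:
  t   CF        PV=CF/(1+0.058)^t    t·PV
  1        23.75        22.4480        22.4480
  2        23.75        21.2174        42.4348
  3        23.75        20.0543        60.1628
  4     1,023.75       817.0549     3,268.2196
  Σ                    880.7746     3,393.2652
Price P = Σ PV = 880.7746.
Macaulay duration = Σ(t·PV) / P = 3,393.2652 / 880.7746 = 3.85259 half-year periods.
In years: 3.85259 / 2 = 1.92630 years.

1.93 years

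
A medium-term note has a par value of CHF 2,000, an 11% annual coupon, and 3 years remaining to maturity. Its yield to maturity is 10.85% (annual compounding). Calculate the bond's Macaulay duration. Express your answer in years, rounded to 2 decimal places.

Periodic yield y = 0.1085. Discount each cash flow and weight by its year:
  t   CF        PV=CF/(1+0.1085)^t    t·PV
  1       220.00       198.4664       198.4664
  2       220.00       179.0405       358.0810
  3     2,220.00     1,629.8434     4,889.5302
  Σ                  2,007.3503     5,446.0776
Price P = Σ PV = 2,007.3503.
Macaulay duration = Σ(t·PV) / P = 5,446.0776 / 2,007.3503 = 2.71307 years.

2.71 years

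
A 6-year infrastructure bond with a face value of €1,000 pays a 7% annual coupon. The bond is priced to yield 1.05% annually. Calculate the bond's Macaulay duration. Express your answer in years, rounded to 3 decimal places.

5.238 years

Periodic yield y = 0.0105. Discount each cash flow and weight by its year:
  t   CF        PV=CF/(1+0.0105)^t    t·PV
  1        70.00        69.2726        69.2726
  2        70.00        68.5528       137.1057
  3        70.00        67.8405       203.5215
  4        70.00        67.1356       268.5423
  5        70.00        66.4380       332.1899
  6     1,070.00     1,004.9996     6,029.9973
  Σ                  1,344.2391     7,040.6294
Price P = Σ PV = 1,344.2391.
Macaulay duration = Σ(t·PV) / P = 7,040.6294 / 1,344.2391 = 5.23763 years.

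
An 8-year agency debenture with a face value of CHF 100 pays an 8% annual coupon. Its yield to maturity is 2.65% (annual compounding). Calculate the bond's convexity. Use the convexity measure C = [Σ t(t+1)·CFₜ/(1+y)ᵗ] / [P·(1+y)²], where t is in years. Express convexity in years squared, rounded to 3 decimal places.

With y = 0.0265:
  t   CF        PV=CF/(1+0.0265)^t    t·PV        t(t+1)·PV
  1         8.00         7.7935         7.7935          15.5869
  2         8.00         7.5923        15.1846          45.5537
  3         8.00         7.3963        22.1888          88.7553
  4         8.00         7.2053        28.8213         144.1067
  5         8.00         7.0193        35.0966         210.5797
  6         8.00         6.8381        41.0287         287.2007
  7         8.00         6.6616        46.6311         373.0485
  8       108.00        87.6097       700.8775       6,307.8974
  Σ                    138.1161       897.6220       7,472.7290
P = 138.1161.
Convexity = Σ t(t+1)·PV / [P·(1+y)²] = 7,472.7290 / (138.1161 × 1.053702) = 51.34724.

51.347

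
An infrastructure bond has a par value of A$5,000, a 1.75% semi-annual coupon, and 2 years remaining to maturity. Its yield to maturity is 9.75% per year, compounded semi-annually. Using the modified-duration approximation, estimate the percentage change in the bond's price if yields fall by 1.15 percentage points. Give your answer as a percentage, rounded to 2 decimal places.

Periodic yield y = 0.04875. Modified duration first:
  t   CF        PV=CF/(1+0.04875)^t    t·PV
  1        43.75        41.7163        41.7163
  2        43.75        39.7772        79.5544
  3        43.75        37.9282       113.7846
  4     5,043.75     4,169.3241    16,677.2964
  Σ                  4,288.7458    16,912.3517
P = 4,288.7458; D_Mac = 3.94343 half-year periods = 1.97171 yrs; D_mod = 1.97171/(1+0.04875) = 1.88006 yrs.
ΔP/P ≈ -D_mod · Δy = -1.88006 × (-0.0115) = +0.021621 = +2.1621%.

+2.16%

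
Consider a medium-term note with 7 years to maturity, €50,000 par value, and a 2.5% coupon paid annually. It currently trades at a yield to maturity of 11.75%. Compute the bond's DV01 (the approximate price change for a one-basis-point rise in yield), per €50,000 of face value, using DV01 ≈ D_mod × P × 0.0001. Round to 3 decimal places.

Periodic yield y = 0.1175.
  t   CF        PV=CF/(1+0.1175)^t    t·PV
  1     1,250.00     1,118.5682     1,118.5682
  2     1,250.00     1,000.9559     2,001.9118
  3     1,250.00       895.7100     2,687.1300
  4     1,250.00       801.5302     3,206.1208
  5     1,250.00       717.2530     3,586.2648
  6     1,250.00       641.8371     3,851.0226
  7    51,250.00    23,548.3861   164,838.7024
  Σ                 28,724.2405   181,289.7207
P = 28,724.2405; D_Mac = 6.31138 yrs; D_mod = 5.64777 yrs.
DV01 ≈ 5.64777 × 28,724.2405 × 0.0001 = 16.222794.

€16.223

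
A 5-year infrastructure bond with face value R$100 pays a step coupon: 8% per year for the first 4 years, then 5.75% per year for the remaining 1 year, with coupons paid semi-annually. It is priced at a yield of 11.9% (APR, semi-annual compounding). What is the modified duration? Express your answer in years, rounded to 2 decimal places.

Periodic yield y = 0.0595. First find Macaulay duration:
  t   CF        PV=CF/(1+0.0595)^t    t·PV
  1        4.000         3.7754         3.7754
  2        4.000         3.5633         7.1267
  3        4.000         3.3632        10.0897
  4        4.000         3.1744        12.6974
  5        4.000         2.9961        14.9805
  6        4.000         2.8278        16.9670
  7        4.000         2.6690        18.6832
  8        4.000         2.5191        20.1531
  9        2.875         1.7089        15.3805
  10     102.875        57.7165       577.1653
  Σ                     84.3139       697.0189
P = 84.3139; Macaulay duration = 697.0189 / 84.3139 = 8.26695 half-year periods = 4.13348 years.
Modified duration = D_Mac / (1 + y) = 4.13348 / 1.0595 = 3.90135 years.

3.90 years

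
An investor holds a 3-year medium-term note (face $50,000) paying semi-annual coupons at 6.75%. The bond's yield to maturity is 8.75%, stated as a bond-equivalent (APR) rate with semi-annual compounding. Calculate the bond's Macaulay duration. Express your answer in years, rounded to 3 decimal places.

2.758 years

Periodic yield y = 0.04375. Discount each cash flow and weight by its period:
  t   CF        PV=CF/(1+0.04375)^t    t·PV
  1     1,687.50     1,616.7665     1,616.7665
  2     1,687.50     1,548.9978     3,097.9956
  3     1,687.50     1,484.0698     4,452.2093
  4     1,687.50     1,421.8632     5,687.4530
  5     1,687.50     1,362.2642     6,811.3209
  6    51,687.50    39,976.6682   239,860.0094
  Σ                 47,410.6297   261,525.7547
Price P = Σ PV = 47,410.6297.
Macaulay duration = Σ(t·PV) / P = 261,525.7547 / 47,410.6297 = 5.51618 half-year periods.
In years: 5.51618 / 2 = 2.75809 years.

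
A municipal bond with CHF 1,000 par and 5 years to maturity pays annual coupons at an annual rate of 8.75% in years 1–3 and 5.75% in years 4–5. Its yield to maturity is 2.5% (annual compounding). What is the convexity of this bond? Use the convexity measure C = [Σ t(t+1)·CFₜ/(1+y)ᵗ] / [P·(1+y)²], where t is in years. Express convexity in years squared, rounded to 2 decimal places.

23.65

With y = 0.025:
  t   CF        PV=CF/(1+0.025)^t    t·PV        t(t+1)·PV
  1        87.50        85.3659        85.3659         170.7317
  2        87.50        83.2838       166.5675         499.7026
  3        87.50        81.2524       243.7573         975.0294
  4        57.50        52.0922       208.3686       1,041.8432
  5     1,057.50       934.6759     4,673.3795      28,040.2773
  Σ                  1,236.6701     5,377.4389      30,727.5842
P = 1,236.6701.
Convexity = Σ t(t+1)·PV / [P·(1+y)²] = 30,727.5842 / (1,236.6701 × 1.050625) = 23.64976.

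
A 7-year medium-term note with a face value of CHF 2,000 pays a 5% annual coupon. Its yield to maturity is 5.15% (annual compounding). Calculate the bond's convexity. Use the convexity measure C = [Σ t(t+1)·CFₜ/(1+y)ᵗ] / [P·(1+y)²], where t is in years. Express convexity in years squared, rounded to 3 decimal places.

41.778

With y = 0.0515:
  t   CF        PV=CF/(1+0.0515)^t    t·PV        t(t+1)·PV
  1       100.00        95.1022        95.1022         190.2045
  2       100.00        90.4444       180.8887         542.6661
  3       100.00        86.0146       258.0438       1,032.1752
  4       100.00        81.8018       327.2072       1,636.0361
  5       100.00        77.7953       388.9767       2,333.8604
  6       100.00        73.9851       443.9107       3,107.3747
  7     2,100.00     1,477.5914    10,343.1398      82,745.1186
  Σ                  1,982.7349    12,037.2692      91,587.4355
P = 1,982.7349.
Convexity = Σ t(t+1)·PV / [P·(1+y)²] = 91,587.4355 / (1,982.7349 × 1.105652) = 41.77849.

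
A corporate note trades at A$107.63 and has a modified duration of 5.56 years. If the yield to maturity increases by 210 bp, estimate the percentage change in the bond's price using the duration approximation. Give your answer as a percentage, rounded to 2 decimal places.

-11.68%

Duration approximation: ΔP/P ≈ -D_mod · Δy = -5.56 × (+0.021) = -0.116760.
As a percentage: -11.6760%.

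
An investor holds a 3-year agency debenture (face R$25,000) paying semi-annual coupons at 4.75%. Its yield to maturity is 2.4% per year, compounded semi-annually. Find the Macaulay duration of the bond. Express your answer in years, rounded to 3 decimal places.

Periodic yield y = 0.012. Discount each cash flow and weight by its period:
  t   CF        PV=CF/(1+0.012)^t    t·PV
  1       593.75       586.7095       586.7095
  2       593.75       579.7525     1,159.5049
  3       593.75       572.8779     1,718.6338
  4       593.75       566.0849     2,264.3396
  5       593.75       559.3724     2,796.8622
  6    25,593.75    23,825.9841   142,955.9049
  Σ                 26,690.7813   151,481.9548
Price P = Σ PV = 26,690.7813.
Macaulay duration = Σ(t·PV) / P = 151,481.9548 / 26,690.7813 = 5.67544 half-year periods.
In years: 5.67544 / 2 = 2.83772 years.

2.838 years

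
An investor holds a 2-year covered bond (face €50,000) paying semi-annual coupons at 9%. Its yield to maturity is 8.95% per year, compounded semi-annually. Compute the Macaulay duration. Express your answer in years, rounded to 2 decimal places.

Periodic yield y = 0.04475. Discount each cash flow and weight by its period:
  t   CF        PV=CF/(1+0.04475)^t    t·PV
  1     2,250.00     2,153.6253     2,153.6253
  2     2,250.00     2,061.3786     4,122.7572
  3     2,250.00     1,973.0831     5,919.2493
  4    52,250.00    43,856.7834   175,427.1334
  Σ                 50,044.8703   187,622.7652
Price P = Σ PV = 50,044.8703.
Macaulay duration = Σ(t·PV) / P = 187,622.7652 / 50,044.8703 = 3.74909 half-year periods.
In years: 3.74909 / 2 = 1.87455 years.

1.87 years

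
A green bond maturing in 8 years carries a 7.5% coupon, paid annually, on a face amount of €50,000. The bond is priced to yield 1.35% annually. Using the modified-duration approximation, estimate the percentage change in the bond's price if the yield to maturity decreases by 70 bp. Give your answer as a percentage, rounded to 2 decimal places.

+4.57%

Periodic yield y = 0.0135. Modified duration first:
  t   CF        PV=CF/(1+0.0135)^t    t·PV
  1     3,750.00     3,700.0493     3,700.0493
  2     3,750.00     3,650.7640     7,301.5280
  3     3,750.00     3,602.1352    10,806.4056
  4     3,750.00     3,554.1541    14,216.6165
  5     3,750.00     3,506.8122    17,534.0608
  6     3,750.00     3,460.1008    20,760.6047
  7     3,750.00     3,414.0116    23,898.0814
  8    53,750.00    48,282.3549   386,258.8395
  Σ                 73,170.3822   484,476.1858
P = 73,170.3822; D_Mac = 6.62121 yrs; D_mod = 6.62121/(1+0.0135) = 6.53301 yrs.
ΔP/P ≈ -D_mod · Δy = -6.53301 × (-0.007) = +0.045731 = +4.5731%.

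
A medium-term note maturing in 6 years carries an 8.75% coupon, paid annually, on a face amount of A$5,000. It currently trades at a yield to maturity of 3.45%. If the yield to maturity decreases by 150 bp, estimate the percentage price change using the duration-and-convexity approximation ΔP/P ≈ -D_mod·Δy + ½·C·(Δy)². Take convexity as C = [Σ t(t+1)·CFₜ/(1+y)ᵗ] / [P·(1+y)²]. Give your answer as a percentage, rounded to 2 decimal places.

With y = 0.0345:
  t   CF        PV=CF/(1+0.0345)^t    t·PV        t(t+1)·PV
  1       437.50       422.9096       422.9096         845.8192
  2       437.50       408.8058       817.6116       2,452.8349
  3       437.50       395.1724     1,185.5171       4,742.0684
  4       437.50       381.9936     1,527.9744       7,639.8718
  5       437.50       369.2543     1,846.2716      11,077.6295
  6     5,437.50     4,436.2529    26,617.5176     186,322.6234
  Σ                  6,414.3887    32,417.8019     213,080.8473
P = 6,414.3887; D_Mac = 5.05392 yrs; D_mod = 4.88537 yrs; C = 31.04046.
Duration effect: -4.88537 × (-0.015) = +0.073281
Convexity effect: 0.5 × 31.04046 × (-0.015)² = +0.0034921
ΔP/P ≈ +0.073281 + 0.0034921 = +0.076773 = +7.6773%.

+7.68%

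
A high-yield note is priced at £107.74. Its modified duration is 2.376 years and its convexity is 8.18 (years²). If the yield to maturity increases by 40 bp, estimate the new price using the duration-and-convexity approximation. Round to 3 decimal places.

Duration effect: -D_mod·Δy = -2.376 × (+0.004) = -0.009504
Convexity effect: ½·C·(Δy)² = 0.5 × 8.18 × (0.004)² = +0.00006544
ΔP/P ≈ -0.009504 + 0.00006544 = -0.00943856
New price ≈ 107.74 × (1 - 0.00943856) = 106.7230895456.

£106.723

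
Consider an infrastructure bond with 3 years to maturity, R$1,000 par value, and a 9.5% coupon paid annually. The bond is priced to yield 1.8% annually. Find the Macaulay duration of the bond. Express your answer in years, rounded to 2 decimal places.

Periodic yield y = 0.018. Discount each cash flow and weight by its year:
  t   CF        PV=CF/(1+0.018)^t    t·PV
  1        95.00        93.3202        93.3202
  2        95.00        91.6702       183.3403
  3     1,095.00     1,037.9365     3,113.8095
  Σ                  1,222.9269     3,390.4701
Price P = Σ PV = 1,222.9269.
Macaulay duration = Σ(t·PV) / P = 3,390.4701 / 1,222.9269 = 2.77242 years.

2.77 years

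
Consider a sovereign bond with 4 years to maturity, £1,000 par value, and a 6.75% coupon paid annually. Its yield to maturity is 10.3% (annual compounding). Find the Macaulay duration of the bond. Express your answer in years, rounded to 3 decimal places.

3.612 years

Periodic yield y = 0.103. Discount each cash flow and weight by its year:
  t   CF        PV=CF/(1+0.103)^t    t·PV
  1        67.50        61.1967        61.1967
  2        67.50        55.4821       110.9642
  3        67.50        50.3011       150.9032
  4     1,067.50       721.2168     2,884.8672
  Σ                    888.1967     3,207.9313
Price P = Σ PV = 888.1967.
Macaulay duration = Σ(t·PV) / P = 3,207.9313 / 888.1967 = 3.61174 years.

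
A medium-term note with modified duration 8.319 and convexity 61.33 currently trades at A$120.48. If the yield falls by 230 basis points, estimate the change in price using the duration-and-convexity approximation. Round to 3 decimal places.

Duration effect: -D_mod·Δy = -8.319 × (-0.023) = +0.191337
Convexity effect: ½·C·(Δy)² = 0.5 × 61.33 × (-0.023)² = +0.016221785
ΔP/P ≈ +0.191337 + 0.016221785 = +0.207558785
ΔP ≈ 120.48 × (+0.207558785) = +25.0066824168.

+A$25.007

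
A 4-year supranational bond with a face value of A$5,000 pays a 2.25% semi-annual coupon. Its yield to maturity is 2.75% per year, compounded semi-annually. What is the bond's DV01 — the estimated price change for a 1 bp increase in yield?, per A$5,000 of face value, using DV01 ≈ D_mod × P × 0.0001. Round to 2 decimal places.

A$1.86

Periodic yield y = 0.01375.
  t   CF        PV=CF/(1+0.01375)^t    t·PV
  1        56.25        55.4871        55.4871
  2        56.25        54.7345       109.4689
  3        56.25        53.9921       161.9762
  4        56.25        53.2597       213.0390
  5        56.25        52.5374       262.6868
  6        56.25        51.8248       310.9486
  7        56.25        51.1218       357.8529
  8     5,056.25     4,532.9570    36,263.6562
  Σ                  4,905.9143    37,735.1155
P = 4,905.9143; D_Mac = 7.69176 half-year periods = 3.84588 yrs; D_mod = 3.79372 yrs.
DV01 ≈ 3.79372 × 4,905.9143 × 0.0001 = 1.861165.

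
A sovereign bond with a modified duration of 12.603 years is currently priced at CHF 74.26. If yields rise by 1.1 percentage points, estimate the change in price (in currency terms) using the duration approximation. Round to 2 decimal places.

-CHF 10.29

Duration approximation: ΔP/P ≈ -D_mod · Δy = -12.603 × (+0.011) = -0.138633.
ΔP ≈ 74.26 × (-0.138633) = -10.29488658.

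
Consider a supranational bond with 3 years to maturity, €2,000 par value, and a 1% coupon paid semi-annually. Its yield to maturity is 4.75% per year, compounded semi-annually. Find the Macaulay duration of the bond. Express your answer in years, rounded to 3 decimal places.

2.960 years

Periodic yield y = 0.02375. Discount each cash flow and weight by its period:
  t   CF        PV=CF/(1+0.02375)^t    t·PV
  1        10.00         9.7680         9.7680
  2        10.00         9.5414        19.0828
  3        10.00         9.3201        27.9602
  4        10.00         9.1038        36.4153
  5        10.00         8.8926        44.4632
  6     2,010.00     1,745.9531    10,475.7185
  Σ                  1,792.5790    10,613.4080
Price P = Σ PV = 1,792.5790.
Macaulay duration = Σ(t·PV) / P = 10,613.4080 / 1,792.5790 = 5.92075 half-year periods.
In years: 5.92075 / 2 = 2.96037 years.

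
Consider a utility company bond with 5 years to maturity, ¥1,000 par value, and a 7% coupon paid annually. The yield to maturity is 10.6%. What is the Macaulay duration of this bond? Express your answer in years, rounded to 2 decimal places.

4.34 years

Periodic yield y = 0.106. Discount each cash flow and weight by its year:
  t   CF        PV=CF/(1+0.106)^t    t·PV
  1        70.00        63.2911        63.2911
  2        70.00        57.2253       114.4505
  3        70.00        51.7407       155.2222
  4        70.00        46.7819       187.1275
  5     1,070.00       646.5590     3,232.7949
  Σ                    865.5980     3,752.8862
Price P = Σ PV = 865.5980.
Macaulay duration = Σ(t·PV) / P = 3,752.8862 / 865.5980 = 4.33560 years.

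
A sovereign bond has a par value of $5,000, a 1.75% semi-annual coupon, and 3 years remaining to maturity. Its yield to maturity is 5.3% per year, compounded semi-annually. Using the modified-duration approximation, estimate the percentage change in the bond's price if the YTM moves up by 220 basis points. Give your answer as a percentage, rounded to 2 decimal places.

Periodic yield y = 0.0265. Modified duration first:
  t   CF        PV=CF/(1+0.0265)^t    t·PV
  1        43.75        42.6206        42.6206
  2        43.75        41.5203        83.0405
  3        43.75        40.4484       121.3452
  4        43.75        39.4042       157.6167
  5        43.75        38.3869       191.9346
  6     5,043.75     4,311.2165    25,867.2988
  Σ                  4,513.5968    26,463.8564
P = 4,513.5968; D_Mac = 5.86314 half-year periods = 2.93157 yrs; D_mod = 2.93157/(1+0.0265) = 2.85589 yrs.
ΔP/P ≈ -D_mod · Δy = -2.85589 × (+0.022) = -0.062830 = -6.2830%.

-6.28%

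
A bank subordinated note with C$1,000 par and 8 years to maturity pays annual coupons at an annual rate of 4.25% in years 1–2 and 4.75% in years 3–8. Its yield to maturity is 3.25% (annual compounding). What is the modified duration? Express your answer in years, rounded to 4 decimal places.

6.7324 years

Periodic yield y = 0.0325. First find Macaulay duration:
  t   CF        PV=CF/(1+0.0325)^t    t·PV
  1        42.50        41.1622        41.1622
  2        42.50        39.8666        79.7331
  3        47.50        43.1542       129.4627
  4        47.50        41.7959       167.1835
  5        47.50        40.4803       202.4013
  6        47.50        39.2061       235.2364
  7        47.50        37.9720       265.8038
  8     1,047.50       811.0237     6,488.1897
  Σ                  1,094.6609     7,609.1727
P = 1,094.6609; Macaulay duration = 7,609.1727 / 1,094.6609 = 6.95117 years.
Modified duration = D_Mac / (1 + y) = 6.95117 / 1.0325 = 6.73237 years.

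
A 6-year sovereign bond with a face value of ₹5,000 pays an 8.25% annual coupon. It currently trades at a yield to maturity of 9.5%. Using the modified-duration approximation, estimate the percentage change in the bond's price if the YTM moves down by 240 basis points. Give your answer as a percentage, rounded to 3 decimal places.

+10.813%

Periodic yield y = 0.095. Modified duration first:
  t   CF        PV=CF/(1+0.095)^t    t·PV
  1       412.50       376.7123       376.7123
  2       412.50       344.0295       688.0590
  3       412.50       314.1822       942.5466
  4       412.50       286.9244     1,147.6976
  5       412.50       262.0314     1,310.1571
  6     5,412.50     3,139.8810    18,839.2862
  Σ                  4,723.7609    23,304.4589
P = 4,723.7609; D_Mac = 4.93345 yrs; D_mod = 4.93345/(1+0.095) = 4.50544 yrs.
ΔP/P ≈ -D_mod · Δy = -4.50544 × (-0.024) = +0.108131 = +10.8131%.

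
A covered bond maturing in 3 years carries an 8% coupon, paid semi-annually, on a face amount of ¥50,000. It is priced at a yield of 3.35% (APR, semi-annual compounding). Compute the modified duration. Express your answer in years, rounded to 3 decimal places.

2.700 years

Periodic yield y = 0.01675. First find Macaulay duration:
  t   CF        PV=CF/(1+0.01675)^t    t·PV
  1     2,000.00     1,967.0519     1,967.0519
  2     2,000.00     1,934.6466     3,869.2931
  3     2,000.00     1,902.7751     5,708.3252
  4     2,000.00     1,871.4286     7,485.7146
  5     2,000.00     1,840.5986     9,202.9931
  6    52,000.00    47,067.1885   282,403.1311
  Σ                 56,583.6893   310,636.5089
P = 56,583.6893; Macaulay duration = 310,636.5089 / 56,583.6893 = 5.48986 half-year periods = 2.74493 years.
Modified duration = D_Mac / (1 + y) = 2.74493 / 1.01675 = 2.69971 years.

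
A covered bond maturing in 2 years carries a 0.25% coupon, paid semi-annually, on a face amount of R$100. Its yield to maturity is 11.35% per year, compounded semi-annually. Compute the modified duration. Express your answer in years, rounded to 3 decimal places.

Periodic yield y = 0.05675. First find Macaulay duration:
  t   CF        PV=CF/(1+0.05675)^t    t·PV
  1        0.125         0.1183         0.1183
  2        0.125         0.1119         0.2239
  3        0.125         0.1059         0.3178
  4      100.125        80.2885       321.1541
  Σ                     80.6247       321.8140
P = 80.6247; Macaulay duration = 321.8140 / 80.6247 = 3.99151 half-year periods = 1.99575 years.
Modified duration = D_Mac / (1 + y) = 1.99575 / 1.05675 = 1.88858 years.

1.889 years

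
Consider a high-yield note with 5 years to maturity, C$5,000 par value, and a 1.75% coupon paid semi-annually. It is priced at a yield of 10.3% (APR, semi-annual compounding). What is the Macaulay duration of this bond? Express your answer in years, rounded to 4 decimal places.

4.7549 years

Periodic yield y = 0.0515. Discount each cash flow and weight by its period:
  t   CF        PV=CF/(1+0.0515)^t    t·PV
  1        43.75        41.6072        41.6072
  2        43.75        39.5694        79.1388
  3        43.75        37.6314       112.8942
  4        43.75        35.7883       143.1532
  5        43.75        34.0355       170.1773
  6        43.75        32.3685       194.2109
  7        43.75        30.7832       215.4821
  8        43.75        29.2755       234.2037
  9        43.75        27.8416       250.5746
  10    5,043.75     3,052.5359    30,525.3591
  Σ                  3,361.4364    31,966.8011
Price P = Σ PV = 3,361.4364.
Macaulay duration = Σ(t·PV) / P = 31,966.8011 / 3,361.4364 = 9.50986 half-year periods.
In years: 9.50986 / 2 = 4.75493 years.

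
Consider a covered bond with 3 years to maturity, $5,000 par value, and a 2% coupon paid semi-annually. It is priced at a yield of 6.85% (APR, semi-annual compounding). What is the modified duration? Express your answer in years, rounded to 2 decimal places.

2.82 years

Periodic yield y = 0.03425. First find Macaulay duration:
  t   CF        PV=CF/(1+0.03425)^t    t·PV
  1        50.00        48.3442        48.3442
  2        50.00        46.7433        93.4865
  3        50.00        45.1953       135.5859
  4        50.00        43.6986       174.7945
  5        50.00        42.2515       211.2576
  6     5,050.00     4,126.0853    24,756.5117
  Σ                  4,352.3182    25,419.9805
P = 4,352.3182; Macaulay duration = 25,419.9805 / 4,352.3182 = 5.84056 half-year periods = 2.92028 years.
Modified duration = D_Mac / (1 + y) = 2.92028 / 1.03425 = 2.82357 years.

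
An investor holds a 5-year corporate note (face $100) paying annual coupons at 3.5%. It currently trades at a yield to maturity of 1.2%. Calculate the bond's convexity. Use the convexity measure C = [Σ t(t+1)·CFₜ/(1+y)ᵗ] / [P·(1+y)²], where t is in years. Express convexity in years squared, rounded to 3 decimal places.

26.893

With y = 0.012:
  t   CF        PV=CF/(1+0.012)^t    t·PV        t(t+1)·PV
  1         3.50         3.4585         3.4585           6.9170
  2         3.50         3.4175         6.8350          20.5049
  3         3.50         3.3770        10.1309          40.5236
  4         3.50         3.3369        13.3477          66.7384
  5       103.50        97.5074       487.5372       2,925.2234
  Σ                    111.0973       521.3093       3,059.9074
P = 111.0973.
Convexity = Σ t(t+1)·PV / [P·(1+y)²] = 3,059.9074 / (111.0973 × 1.024144) = 26.89327.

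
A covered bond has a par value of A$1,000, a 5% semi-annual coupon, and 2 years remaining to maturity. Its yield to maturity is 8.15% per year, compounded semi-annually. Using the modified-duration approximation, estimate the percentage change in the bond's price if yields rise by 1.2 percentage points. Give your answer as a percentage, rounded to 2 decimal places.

-2.22%

Periodic yield y = 0.04075. Modified duration first:
  t   CF        PV=CF/(1+0.04075)^t    t·PV
  1        25.00        24.0211        24.0211
  2        25.00        23.0806        46.1612
  3        25.00        22.1769        66.5307
  4     1,025.00       873.6514     3,494.6057
  Σ                    942.9301     3,631.3187
P = 942.9301; D_Mac = 3.85110 half-year periods = 1.92555 yrs; D_mod = 1.92555/(1+0.04075) = 1.85016 yrs.
ΔP/P ≈ -D_mod · Δy = -1.85016 × (+0.012) = -0.022202 = -2.2202%.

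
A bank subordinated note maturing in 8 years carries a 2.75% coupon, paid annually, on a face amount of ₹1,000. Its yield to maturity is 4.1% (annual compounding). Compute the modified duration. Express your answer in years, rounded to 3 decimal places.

Periodic yield y = 0.041. First find Macaulay duration:
  t   CF        PV=CF/(1+0.041)^t    t·PV
  1        27.50        26.4169        26.4169
  2        27.50        25.3765        50.7529
  3        27.50        24.3770        73.1310
  4        27.50        23.4169        93.6677
  5        27.50        22.4946       112.4732
  6        27.50        21.6087       129.6521
  7        27.50        20.7576       145.3034
  8     1,027.50       745.0338     5,960.2707
  Σ                    909.4821     6,591.6679
P = 909.4821; Macaulay duration = 6,591.6679 / 909.4821 = 7.24772 years.
Modified duration = D_Mac / (1 + y) = 7.24772 / 1.041 = 6.96226 years.

6.962 years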